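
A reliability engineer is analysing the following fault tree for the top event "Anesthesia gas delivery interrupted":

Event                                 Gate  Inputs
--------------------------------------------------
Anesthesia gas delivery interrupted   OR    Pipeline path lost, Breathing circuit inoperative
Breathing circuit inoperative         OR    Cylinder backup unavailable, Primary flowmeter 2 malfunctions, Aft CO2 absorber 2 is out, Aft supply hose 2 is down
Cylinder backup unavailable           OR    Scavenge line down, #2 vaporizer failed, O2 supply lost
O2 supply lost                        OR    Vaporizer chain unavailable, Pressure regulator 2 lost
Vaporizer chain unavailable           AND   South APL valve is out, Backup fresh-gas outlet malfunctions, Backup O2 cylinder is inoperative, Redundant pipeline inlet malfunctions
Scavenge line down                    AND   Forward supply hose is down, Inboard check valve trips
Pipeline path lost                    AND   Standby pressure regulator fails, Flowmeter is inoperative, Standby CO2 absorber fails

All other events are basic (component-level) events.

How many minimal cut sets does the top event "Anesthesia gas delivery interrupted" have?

Pipeline path lost [AND]: one cut set from each child combined → 1 × 1 × 1 = 1 cut set(s).
Scavenge line down [AND]: one cut set from each child combined → 1 × 1 = 1 cut set(s).
Vaporizer chain unavailable [AND]: one cut set from each child combined → 1 × 1 × 1 × 1 = 1 cut set(s).
O2 supply lost [OR]: union of children's cut sets → 2 cut set(s).
Cylinder backup unavailable [OR]: union of children's cut sets → 4 cut set(s).
Breathing circuit inoperative [OR]: union of children's cut sets → 7 cut set(s).
Anesthesia gas delivery interrupted [OR]: union of children's cut sets → 8 cut set(s).
Minimal cut sets: {Flowmeter is inoperative, Standby CO2 absorber fails, Standby pressure regulator fails}; {Forward supply hose is down, Inboard check valve trips}; {#2 vaporizer failed}; {Backup O2 cylinder is inoperative, Backup fresh-gas outlet malfunctions, Redundant pipeline inlet malfunctions, South APL valve is out}; {Pressure regulator 2 lost}; {Primary flowmeter 2 malfunctions}; {Aft CO2 absorber 2 is out}; {Aft supply hose 2 is down}.

8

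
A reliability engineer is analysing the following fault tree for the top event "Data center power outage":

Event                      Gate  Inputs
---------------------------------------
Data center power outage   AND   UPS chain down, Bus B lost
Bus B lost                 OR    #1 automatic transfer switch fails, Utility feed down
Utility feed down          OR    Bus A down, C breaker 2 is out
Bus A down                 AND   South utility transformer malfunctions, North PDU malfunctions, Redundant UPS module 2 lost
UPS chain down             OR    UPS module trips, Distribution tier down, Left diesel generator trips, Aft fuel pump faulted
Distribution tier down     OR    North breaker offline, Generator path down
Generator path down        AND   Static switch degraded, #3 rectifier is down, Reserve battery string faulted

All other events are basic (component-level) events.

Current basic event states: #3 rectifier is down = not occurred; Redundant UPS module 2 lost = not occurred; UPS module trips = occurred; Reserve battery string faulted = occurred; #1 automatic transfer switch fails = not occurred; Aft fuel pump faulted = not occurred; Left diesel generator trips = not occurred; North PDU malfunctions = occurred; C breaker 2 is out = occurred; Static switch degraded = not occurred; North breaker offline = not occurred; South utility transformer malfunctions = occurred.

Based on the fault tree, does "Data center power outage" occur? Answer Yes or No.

Yes

Generator path down [AND]: Static switch degraded=not, #3 rectifier is down=not, Reserve battery string faulted=occurs → not all inputs occur → does not occur.
Distribution tier down [OR]: North breaker offline=not, Generator path down=not → no input occurs → does not occur.
UPS chain down [OR]: UPS module trips=occurs, Distribution tier down=not, Left diesel generator trips=not, Aft fuel pump faulted=not → at least one input occurs → occurs.
Bus A down [AND]: South utility transformer malfunctions=occurs, North PDU malfunctions=occurs, Redundant UPS module 2 lost=not → not all inputs occur → does not occur.
Utility feed down [OR]: Bus A down=not, C breaker 2 is out=occurs → at least one input occurs → occurs.
Bus B lost [OR]: #1 automatic transfer switch fails=not, Utility feed down=occurs → at least one input occurs → occurs.
Data center power outage [AND]: UPS chain down=occurs, Bus B lost=occurs → all inputs occur → occurs.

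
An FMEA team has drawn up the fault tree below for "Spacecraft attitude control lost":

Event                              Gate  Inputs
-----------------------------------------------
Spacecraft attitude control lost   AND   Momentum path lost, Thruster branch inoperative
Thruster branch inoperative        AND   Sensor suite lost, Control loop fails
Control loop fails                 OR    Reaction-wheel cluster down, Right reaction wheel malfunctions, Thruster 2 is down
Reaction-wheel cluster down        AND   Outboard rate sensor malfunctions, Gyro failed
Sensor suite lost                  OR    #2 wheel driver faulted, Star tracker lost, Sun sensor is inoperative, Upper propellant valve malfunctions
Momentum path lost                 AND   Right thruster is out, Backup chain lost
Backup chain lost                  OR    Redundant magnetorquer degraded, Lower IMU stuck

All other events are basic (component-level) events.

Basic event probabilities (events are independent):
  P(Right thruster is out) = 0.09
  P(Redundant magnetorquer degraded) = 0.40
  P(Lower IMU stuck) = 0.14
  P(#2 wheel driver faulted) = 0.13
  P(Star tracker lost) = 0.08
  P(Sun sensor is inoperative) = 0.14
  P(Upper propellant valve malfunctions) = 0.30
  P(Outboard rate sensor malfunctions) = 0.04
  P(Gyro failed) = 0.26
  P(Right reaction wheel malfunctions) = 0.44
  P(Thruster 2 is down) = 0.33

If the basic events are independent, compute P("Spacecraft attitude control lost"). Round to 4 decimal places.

0.0142

P(Backup chain lost) [OR] = 1 − (1−0.40) × (1−0.14) = 0.484000
P(Momentum path lost) [AND] = 0.09 × 0.484000 = 0.043560
P(Sensor suite lost) [OR] = 1 − (1−0.13) × (1−0.08) × (1−0.14) × (1−0.30) = 0.518159
P(Reaction-wheel cluster down) [AND] = 0.04 × 0.26 = 0.010400
P(Control loop fails) [OR] = 1 − (1−0.010400) × (1−0.44) × (1−0.33) = 0.628702
P(Thruster branch inoperative) [AND] = 0.518159 × 0.628702 = 0.325768
P(Spacecraft attitude control lost) [AND] = 0.043560 × 0.325768 = 0.014190
Rounded to 4 decimal places: P(Spacecraft attitude control lost) ≈ 0.0142.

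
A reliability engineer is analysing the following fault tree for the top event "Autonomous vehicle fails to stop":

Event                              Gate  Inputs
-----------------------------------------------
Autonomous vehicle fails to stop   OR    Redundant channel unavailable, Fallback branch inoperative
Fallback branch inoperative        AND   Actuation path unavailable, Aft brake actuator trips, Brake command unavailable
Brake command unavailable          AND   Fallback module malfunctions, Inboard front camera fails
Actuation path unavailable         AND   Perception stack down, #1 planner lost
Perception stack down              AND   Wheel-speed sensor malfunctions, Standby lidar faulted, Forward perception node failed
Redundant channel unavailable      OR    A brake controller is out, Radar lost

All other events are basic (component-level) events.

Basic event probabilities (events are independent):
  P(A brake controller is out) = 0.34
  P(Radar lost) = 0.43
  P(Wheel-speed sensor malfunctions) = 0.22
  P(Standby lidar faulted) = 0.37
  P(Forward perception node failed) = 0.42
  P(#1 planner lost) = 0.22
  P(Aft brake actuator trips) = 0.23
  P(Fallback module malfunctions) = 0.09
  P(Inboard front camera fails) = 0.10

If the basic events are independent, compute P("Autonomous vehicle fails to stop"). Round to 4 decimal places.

P(Redundant channel unavailable) [OR] = 1 − (1−0.34) × (1−0.43) = 0.623800
P(Perception stack down) [AND] = 0.22 × 0.37 × 0.42 = 0.034188
P(Actuation path unavailable) [AND] = 0.034188 × 0.22 = 0.007521
P(Brake command unavailable) [AND] = 0.09 × 0.10 = 0.009000
P(Fallback branch inoperative) [AND] = 0.007521 × 0.23 × 0.009000 = 0.000016
P(Autonomous vehicle fails to stop) [OR] = 1 − (1−0.623800) × (1−0.000016) = 0.623806
Rounded to 4 decimal places: P(Autonomous vehicle fails to stop) ≈ 0.6238.

0.6238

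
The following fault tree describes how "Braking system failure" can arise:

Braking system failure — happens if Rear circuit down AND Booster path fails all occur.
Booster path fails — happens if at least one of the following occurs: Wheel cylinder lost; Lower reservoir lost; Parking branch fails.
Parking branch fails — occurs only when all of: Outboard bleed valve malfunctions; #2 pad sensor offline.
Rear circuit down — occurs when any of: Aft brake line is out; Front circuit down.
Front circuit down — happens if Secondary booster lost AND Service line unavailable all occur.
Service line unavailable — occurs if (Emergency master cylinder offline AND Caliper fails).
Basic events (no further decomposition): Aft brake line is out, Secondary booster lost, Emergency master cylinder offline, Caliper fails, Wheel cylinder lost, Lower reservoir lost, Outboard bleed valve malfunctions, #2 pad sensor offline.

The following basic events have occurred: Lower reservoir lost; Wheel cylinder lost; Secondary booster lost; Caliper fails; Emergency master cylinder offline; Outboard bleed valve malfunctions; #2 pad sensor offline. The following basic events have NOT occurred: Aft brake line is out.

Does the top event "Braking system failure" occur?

Service line unavailable [AND]: Emergency master cylinder offline=occurs, Caliper fails=occurs → all inputs occur → occurs.
Front circuit down [AND]: Secondary booster lost=occurs, Service line unavailable=occurs → all inputs occur → occurs.
Rear circuit down [OR]: Aft brake line is out=not, Front circuit down=occurs → at least one input occurs → occurs.
Parking branch fails [AND]: Outboard bleed valve malfunctions=occurs, #2 pad sensor offline=occurs → all inputs occur → occurs.
Booster path fails [OR]: Wheel cylinder lost=occurs, Lower reservoir lost=occurs, Parking branch fails=occurs → at least one input occurs → occurs.
Braking system failure [AND]: Rear circuit down=occurs, Booster path fails=occurs → all inputs occur → occurs.

Yes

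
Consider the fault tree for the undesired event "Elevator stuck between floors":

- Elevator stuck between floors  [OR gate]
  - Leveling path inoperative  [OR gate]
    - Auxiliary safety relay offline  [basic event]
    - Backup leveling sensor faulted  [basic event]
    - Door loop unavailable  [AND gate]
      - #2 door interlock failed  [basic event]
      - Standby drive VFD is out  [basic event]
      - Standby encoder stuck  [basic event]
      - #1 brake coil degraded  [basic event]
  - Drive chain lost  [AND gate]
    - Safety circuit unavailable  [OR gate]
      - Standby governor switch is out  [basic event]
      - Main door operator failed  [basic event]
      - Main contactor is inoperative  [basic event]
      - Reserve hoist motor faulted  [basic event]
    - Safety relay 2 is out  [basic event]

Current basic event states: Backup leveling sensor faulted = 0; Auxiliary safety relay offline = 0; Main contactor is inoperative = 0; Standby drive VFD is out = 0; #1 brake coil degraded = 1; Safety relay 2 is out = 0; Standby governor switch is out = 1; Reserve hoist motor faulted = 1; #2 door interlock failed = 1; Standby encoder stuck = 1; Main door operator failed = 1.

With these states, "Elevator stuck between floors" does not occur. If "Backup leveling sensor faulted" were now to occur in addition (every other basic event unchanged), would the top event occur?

Counterfactual: set "Backup leveling sensor faulted" to occurred.
Door loop unavailable [AND]: #2 door interlock failed=occurs, Standby drive VFD is out=not, Standby encoder stuck=occurs, #1 brake coil degraded=occurs → not all inputs occur → does not occur.
Leveling path inoperative [OR]: Auxiliary safety relay offline=not, Backup leveling sensor faulted=occurs, Door loop unavailable=not → at least one input occurs → occurs.
Safety circuit unavailable [OR]: Standby governor switch is out=occurs, Main door operator failed=occurs, Main contactor is inoperative=not, Reserve hoist motor faulted=occurs → at least one input occurs → occurs.
Drive chain lost [AND]: Safety circuit unavailable=occurs, Safety relay 2 is out=not → not all inputs occur → does not occur.
Elevator stuck between floors [OR]: Leveling path inoperative=occurs, Drive chain lost=not → at least one input occurs → occurs.

Yes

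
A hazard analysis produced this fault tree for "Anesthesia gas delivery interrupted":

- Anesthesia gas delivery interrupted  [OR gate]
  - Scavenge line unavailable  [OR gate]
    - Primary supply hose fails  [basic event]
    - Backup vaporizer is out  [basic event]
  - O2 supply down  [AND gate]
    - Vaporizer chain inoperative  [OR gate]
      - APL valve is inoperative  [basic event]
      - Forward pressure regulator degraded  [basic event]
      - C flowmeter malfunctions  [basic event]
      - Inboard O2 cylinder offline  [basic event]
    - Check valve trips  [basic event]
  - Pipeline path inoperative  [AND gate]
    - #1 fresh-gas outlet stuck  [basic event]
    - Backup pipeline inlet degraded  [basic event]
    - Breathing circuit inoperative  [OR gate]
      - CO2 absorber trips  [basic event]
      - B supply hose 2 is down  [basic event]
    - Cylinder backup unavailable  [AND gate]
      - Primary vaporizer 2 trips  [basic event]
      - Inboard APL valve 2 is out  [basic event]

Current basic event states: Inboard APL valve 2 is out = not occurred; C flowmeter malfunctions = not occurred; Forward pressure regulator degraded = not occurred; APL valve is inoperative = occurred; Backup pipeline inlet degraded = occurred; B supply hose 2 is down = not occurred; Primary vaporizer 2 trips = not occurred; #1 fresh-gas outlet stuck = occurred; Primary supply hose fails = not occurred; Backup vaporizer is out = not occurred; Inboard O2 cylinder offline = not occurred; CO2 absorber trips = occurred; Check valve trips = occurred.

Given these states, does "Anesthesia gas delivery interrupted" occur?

Yes

Scavenge line unavailable [OR]: Primary supply hose fails=not, Backup vaporizer is out=not → no input occurs → does not occur.
Vaporizer chain inoperative [OR]: APL valve is inoperative=occurs, Forward pressure regulator degraded=not, C flowmeter malfunctions=not, Inboard O2 cylinder offline=not → at least one input occurs → occurs.
O2 supply down [AND]: Vaporizer chain inoperative=occurs, Check valve trips=occurs → all inputs occur → occurs.
Breathing circuit inoperative [OR]: CO2 absorber trips=occurs, B supply hose 2 is down=not → at least one input occurs → occurs.
Cylinder backup unavailable [AND]: Primary vaporizer 2 trips=not, Inboard APL valve 2 is out=not → not all inputs occur → does not occur.
Pipeline path inoperative [AND]: #1 fresh-gas outlet stuck=occurs, Backup pipeline inlet degraded=occurs, Breathing circuit inoperative=occurs, Cylinder backup unavailable=not → not all inputs occur → does not occur.
Anesthesia gas delivery interrupted [OR]: Scavenge line unavailable=not, O2 supply down=occurs, Pipeline path inoperative=not → at least one input occurs → occurs.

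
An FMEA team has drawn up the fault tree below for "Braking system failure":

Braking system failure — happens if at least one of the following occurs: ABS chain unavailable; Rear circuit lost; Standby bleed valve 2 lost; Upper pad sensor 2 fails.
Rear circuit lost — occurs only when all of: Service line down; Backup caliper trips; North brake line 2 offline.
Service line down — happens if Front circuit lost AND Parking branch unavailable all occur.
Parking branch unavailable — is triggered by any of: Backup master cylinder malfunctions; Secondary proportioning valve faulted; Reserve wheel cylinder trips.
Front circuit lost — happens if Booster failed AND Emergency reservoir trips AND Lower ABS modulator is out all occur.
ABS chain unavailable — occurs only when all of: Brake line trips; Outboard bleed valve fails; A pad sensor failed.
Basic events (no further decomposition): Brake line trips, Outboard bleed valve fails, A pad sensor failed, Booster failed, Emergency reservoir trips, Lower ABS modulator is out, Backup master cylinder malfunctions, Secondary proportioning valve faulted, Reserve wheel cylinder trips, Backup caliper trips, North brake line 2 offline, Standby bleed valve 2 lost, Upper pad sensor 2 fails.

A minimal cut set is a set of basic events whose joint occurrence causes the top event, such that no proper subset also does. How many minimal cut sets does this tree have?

ABS chain unavailable [AND]: one cut set from each child combined → 1 × 1 × 1 = 1 cut set(s).
Front circuit lost [AND]: one cut set from each child combined → 1 × 1 × 1 = 1 cut set(s).
Parking branch unavailable [OR]: union of children's cut sets → 3 cut set(s).
Service line down [AND]: one cut set from each child combined → 1 × 3 = 3 cut set(s).
Rear circuit lost [AND]: one cut set from each child combined → 3 × 1 × 1 = 3 cut set(s).
Braking system failure [OR]: union of children's cut sets → 6 cut set(s).
Minimal cut sets: {A pad sensor failed, Brake line trips, Outboard bleed valve fails}; {Backup caliper trips, Backup master cylinder malfunctions, Booster failed, Emergency reservoir trips, Lower ABS modulator is out, North brake line 2 offline}; {Backup caliper trips, Booster failed, Emergency reservoir trips, Lower ABS modulator is out, North brake line 2 offline, Secondary proportioning valve faulted}; {Backup caliper trips, Booster failed, Emergency reservoir trips, Lower ABS modulator is out, North brake line 2 offline, Reserve wheel cylinder trips}; {Standby bleed valve 2 lost}; {Upper pad sensor 2 fails}.

6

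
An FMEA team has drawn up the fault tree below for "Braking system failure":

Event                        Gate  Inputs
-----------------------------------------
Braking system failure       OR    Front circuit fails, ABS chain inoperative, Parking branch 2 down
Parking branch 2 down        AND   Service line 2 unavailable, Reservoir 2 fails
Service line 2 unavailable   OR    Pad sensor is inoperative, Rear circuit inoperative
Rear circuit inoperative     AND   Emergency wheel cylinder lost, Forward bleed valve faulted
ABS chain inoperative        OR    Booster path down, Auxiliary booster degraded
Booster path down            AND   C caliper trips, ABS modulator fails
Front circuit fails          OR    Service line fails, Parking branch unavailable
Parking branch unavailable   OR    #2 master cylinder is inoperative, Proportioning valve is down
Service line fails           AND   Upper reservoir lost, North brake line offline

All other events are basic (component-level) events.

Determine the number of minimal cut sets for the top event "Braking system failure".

Service line fails [AND]: one cut set from each child combined → 1 × 1 = 1 cut set(s).
Parking branch unavailable [OR]: union of children's cut sets → 2 cut set(s).
Front circuit fails [OR]: union of children's cut sets → 3 cut set(s).
Booster path down [AND]: one cut set from each child combined → 1 × 1 = 1 cut set(s).
ABS chain inoperative [OR]: union of children's cut sets → 2 cut set(s).
Rear circuit inoperative [AND]: one cut set from each child combined → 1 × 1 = 1 cut set(s).
Service line 2 unavailable [OR]: union of children's cut sets → 2 cut set(s).
Parking branch 2 down [AND]: one cut set from each child combined → 2 × 1 = 2 cut set(s).
Braking system failure [OR]: union of children's cut sets → 7 cut set(s).
Minimal cut sets: {North brake line offline, Upper reservoir lost}; {#2 master cylinder is inoperative}; {Proportioning valve is down}; {ABS modulator fails, C caliper trips}; {Auxiliary booster degraded}; {Pad sensor is inoperative, Reservoir 2 fails}; {Emergency wheel cylinder lost, Forward bleed valve faulted, Reservoir 2 fails}.

7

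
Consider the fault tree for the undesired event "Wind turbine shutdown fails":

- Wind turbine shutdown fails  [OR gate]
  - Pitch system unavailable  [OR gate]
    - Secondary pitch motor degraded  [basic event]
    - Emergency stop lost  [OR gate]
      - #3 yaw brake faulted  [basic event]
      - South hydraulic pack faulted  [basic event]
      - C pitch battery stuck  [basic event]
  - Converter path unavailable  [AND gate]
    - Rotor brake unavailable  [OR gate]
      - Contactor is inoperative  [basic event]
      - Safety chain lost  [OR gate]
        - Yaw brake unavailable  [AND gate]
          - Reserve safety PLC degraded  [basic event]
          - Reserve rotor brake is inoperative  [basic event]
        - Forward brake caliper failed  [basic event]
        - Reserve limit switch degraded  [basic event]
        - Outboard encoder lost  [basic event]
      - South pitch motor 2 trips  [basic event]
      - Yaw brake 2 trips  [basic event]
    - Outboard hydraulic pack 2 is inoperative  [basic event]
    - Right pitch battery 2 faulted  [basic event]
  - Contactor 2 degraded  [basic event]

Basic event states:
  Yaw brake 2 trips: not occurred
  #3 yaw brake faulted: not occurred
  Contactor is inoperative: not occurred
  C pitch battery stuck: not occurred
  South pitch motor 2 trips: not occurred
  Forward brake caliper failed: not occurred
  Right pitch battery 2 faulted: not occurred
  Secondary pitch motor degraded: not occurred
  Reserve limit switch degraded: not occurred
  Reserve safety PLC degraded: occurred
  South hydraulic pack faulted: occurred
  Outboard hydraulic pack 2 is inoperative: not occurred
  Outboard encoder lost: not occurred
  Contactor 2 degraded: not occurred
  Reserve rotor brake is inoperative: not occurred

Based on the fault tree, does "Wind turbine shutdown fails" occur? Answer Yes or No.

Emergency stop lost [OR]: #3 yaw brake faulted=not, South hydraulic pack faulted=occurs, C pitch battery stuck=not → at least one input occurs → occurs.
Pitch system unavailable [OR]: Secondary pitch motor degraded=not, Emergency stop lost=occurs → at least one input occurs → occurs.
Yaw brake unavailable [AND]: Reserve safety PLC degraded=occurs, Reserve rotor brake is inoperative=not → not all inputs occur → does not occur.
Safety chain lost [OR]: Yaw brake unavailable=not, Forward brake caliper failed=not, Reserve limit switch degraded=not, Outboard encoder lost=not → no input occurs → does not occur.
Rotor brake unavailable [OR]: Contactor is inoperative=not, Safety chain lost=not, South pitch motor 2 trips=not, Yaw brake 2 trips=not → no input occurs → does not occur.
Converter path unavailable [AND]: Rotor brake unavailable=not, Outboard hydraulic pack 2 is inoperative=not, Right pitch battery 2 faulted=not → not all inputs occur → does not occur.
Wind turbine shutdown fails [OR]: Pitch system unavailable=occurs, Converter path unavailable=not, Contactor 2 degraded=not → at least one input occurs → occurs.

Yes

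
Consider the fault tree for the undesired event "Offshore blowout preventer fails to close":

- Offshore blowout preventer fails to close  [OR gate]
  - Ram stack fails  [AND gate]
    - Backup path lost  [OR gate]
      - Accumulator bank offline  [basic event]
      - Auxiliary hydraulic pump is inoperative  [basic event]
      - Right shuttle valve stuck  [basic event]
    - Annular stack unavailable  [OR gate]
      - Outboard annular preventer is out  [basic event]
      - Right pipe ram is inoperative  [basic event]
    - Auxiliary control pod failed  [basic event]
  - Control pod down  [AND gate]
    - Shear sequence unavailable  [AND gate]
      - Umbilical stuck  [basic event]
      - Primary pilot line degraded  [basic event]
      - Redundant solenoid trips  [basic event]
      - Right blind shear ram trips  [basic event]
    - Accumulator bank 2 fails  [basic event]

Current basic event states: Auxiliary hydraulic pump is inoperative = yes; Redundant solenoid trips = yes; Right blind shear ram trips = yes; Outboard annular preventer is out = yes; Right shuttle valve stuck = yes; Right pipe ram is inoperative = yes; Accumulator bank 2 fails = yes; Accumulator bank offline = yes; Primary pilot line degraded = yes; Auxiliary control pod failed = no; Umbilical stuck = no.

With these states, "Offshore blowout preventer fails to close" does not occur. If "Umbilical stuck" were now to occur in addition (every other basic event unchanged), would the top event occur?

Counterfactual: set "Umbilical stuck" to occurred.
Backup path lost [OR]: Accumulator bank offline=occurs, Auxiliary hydraulic pump is inoperative=occurs, Right shuttle valve stuck=occurs → at least one input occurs → occurs.
Annular stack unavailable [OR]: Outboard annular preventer is out=occurs, Right pipe ram is inoperative=occurs → at least one input occurs → occurs.
Ram stack fails [AND]: Backup path lost=occurs, Annular stack unavailable=occurs, Auxiliary control pod failed=not → not all inputs occur → does not occur.
Shear sequence unavailable [AND]: Umbilical stuck=occurs, Primary pilot line degraded=occurs, Redundant solenoid trips=occurs, Right blind shear ram trips=occurs → all inputs occur → occurs.
Control pod down [AND]: Shear sequence unavailable=occurs, Accumulator bank 2 fails=occurs → all inputs occur → occurs.
Offshore blowout preventer fails to close [OR]: Ram stack fails=not, Control pod down=occurs → at least one input occurs → occurs.

Yes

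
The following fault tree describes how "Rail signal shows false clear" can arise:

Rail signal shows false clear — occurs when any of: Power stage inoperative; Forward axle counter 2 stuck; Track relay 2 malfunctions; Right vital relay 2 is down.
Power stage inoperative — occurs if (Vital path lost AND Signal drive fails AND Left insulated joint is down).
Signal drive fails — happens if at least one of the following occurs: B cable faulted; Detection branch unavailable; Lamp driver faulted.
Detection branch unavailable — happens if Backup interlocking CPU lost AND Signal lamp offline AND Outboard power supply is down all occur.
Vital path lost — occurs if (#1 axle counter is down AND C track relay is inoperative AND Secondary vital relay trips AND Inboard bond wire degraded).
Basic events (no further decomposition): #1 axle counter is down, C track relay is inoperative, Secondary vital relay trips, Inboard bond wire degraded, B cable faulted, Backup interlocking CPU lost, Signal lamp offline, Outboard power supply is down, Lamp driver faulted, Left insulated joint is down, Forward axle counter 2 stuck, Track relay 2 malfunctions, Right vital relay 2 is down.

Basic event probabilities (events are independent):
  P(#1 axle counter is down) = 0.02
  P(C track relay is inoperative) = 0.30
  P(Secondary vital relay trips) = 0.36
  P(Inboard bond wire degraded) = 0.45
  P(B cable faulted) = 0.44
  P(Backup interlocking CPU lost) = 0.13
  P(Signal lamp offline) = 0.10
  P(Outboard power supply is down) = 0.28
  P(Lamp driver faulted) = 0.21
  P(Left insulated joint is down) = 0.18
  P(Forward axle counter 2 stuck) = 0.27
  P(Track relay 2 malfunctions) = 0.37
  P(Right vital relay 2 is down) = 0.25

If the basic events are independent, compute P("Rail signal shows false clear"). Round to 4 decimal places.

P(Vital path lost) [AND] = 0.02 × 0.30 × 0.36 × 0.45 = 0.000972
P(Detection branch unavailable) [AND] = 0.13 × 0.10 × 0.28 = 0.003640
P(Signal drive fails) [OR] = 1 − (1−0.44) × (1−0.003640) × (1−0.21) = 0.559210
P(Power stage inoperative) [AND] = 0.000972 × 0.559210 × 0.18 = 0.000098
P(Rail signal shows false clear) [OR] = 1 − (1−0.000098) × (1−0.27) × (1−0.37) × (1−0.25) = 0.655109
Rounded to 4 decimal places: P(Rail signal shows false clear) ≈ 0.6551.

0.6551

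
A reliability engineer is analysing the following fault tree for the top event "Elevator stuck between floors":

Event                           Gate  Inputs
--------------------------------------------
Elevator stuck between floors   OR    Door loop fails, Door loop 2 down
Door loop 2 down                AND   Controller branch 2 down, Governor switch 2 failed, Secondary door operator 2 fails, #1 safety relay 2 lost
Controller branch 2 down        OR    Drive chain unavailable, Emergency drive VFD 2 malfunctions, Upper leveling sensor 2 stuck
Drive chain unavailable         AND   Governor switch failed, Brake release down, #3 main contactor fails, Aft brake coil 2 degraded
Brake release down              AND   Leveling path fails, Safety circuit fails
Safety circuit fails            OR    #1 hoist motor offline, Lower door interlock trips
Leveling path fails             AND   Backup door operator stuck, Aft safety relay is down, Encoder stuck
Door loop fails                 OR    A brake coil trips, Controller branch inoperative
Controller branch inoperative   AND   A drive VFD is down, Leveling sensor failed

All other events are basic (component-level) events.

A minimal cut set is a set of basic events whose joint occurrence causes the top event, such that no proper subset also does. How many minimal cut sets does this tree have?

Controller branch inoperative [AND]: one cut set from each child combined → 1 × 1 = 1 cut set(s).
Door loop fails [OR]: union of children's cut sets → 2 cut set(s).
Leveling path fails [AND]: one cut set from each child combined → 1 × 1 × 1 = 1 cut set(s).
Safety circuit fails [OR]: union of children's cut sets → 2 cut set(s).
Brake release down [AND]: one cut set from each child combined → 1 × 2 = 2 cut set(s).
Drive chain unavailable [AND]: one cut set from each child combined → 1 × 2 × 1 × 1 = 2 cut set(s).
Controller branch 2 down [OR]: union of children's cut sets → 4 cut set(s).
Door loop 2 down [AND]: one cut set from each child combined → 4 × 1 × 1 × 1 = 4 cut set(s).
Elevator stuck between floors [OR]: union of children's cut sets → 6 cut set(s).
Minimal cut sets: {A brake coil trips}; {A drive VFD is down, Leveling sensor failed}; {#1 hoist motor offline, #1 safety relay 2 lost, #3 main contactor fails, Aft brake coil 2 degraded, Aft safety relay is down, Backup door operator stuck, Encoder stuck, Governor switch 2 failed, Governor switch failed, Secondary door operator 2 fails}; {#1 safety relay 2 lost, #3 main contactor fails, Aft brake coil 2 degraded, Aft safety relay is down, Backup door operator stuck, Encoder stuck, Governor switch 2 failed, Governor switch failed, Lower door interlock trips, Secondary door operator 2 fails}; {#1 safety relay 2 lost, Emergency drive VFD 2 malfunctions, Governor switch 2 failed, Secondary door operator 2 fails}; {#1 safety relay 2 lost, Governor switch 2 failed, Secondary door operator 2 fails, Upper leveling sensor 2 stuck}.

6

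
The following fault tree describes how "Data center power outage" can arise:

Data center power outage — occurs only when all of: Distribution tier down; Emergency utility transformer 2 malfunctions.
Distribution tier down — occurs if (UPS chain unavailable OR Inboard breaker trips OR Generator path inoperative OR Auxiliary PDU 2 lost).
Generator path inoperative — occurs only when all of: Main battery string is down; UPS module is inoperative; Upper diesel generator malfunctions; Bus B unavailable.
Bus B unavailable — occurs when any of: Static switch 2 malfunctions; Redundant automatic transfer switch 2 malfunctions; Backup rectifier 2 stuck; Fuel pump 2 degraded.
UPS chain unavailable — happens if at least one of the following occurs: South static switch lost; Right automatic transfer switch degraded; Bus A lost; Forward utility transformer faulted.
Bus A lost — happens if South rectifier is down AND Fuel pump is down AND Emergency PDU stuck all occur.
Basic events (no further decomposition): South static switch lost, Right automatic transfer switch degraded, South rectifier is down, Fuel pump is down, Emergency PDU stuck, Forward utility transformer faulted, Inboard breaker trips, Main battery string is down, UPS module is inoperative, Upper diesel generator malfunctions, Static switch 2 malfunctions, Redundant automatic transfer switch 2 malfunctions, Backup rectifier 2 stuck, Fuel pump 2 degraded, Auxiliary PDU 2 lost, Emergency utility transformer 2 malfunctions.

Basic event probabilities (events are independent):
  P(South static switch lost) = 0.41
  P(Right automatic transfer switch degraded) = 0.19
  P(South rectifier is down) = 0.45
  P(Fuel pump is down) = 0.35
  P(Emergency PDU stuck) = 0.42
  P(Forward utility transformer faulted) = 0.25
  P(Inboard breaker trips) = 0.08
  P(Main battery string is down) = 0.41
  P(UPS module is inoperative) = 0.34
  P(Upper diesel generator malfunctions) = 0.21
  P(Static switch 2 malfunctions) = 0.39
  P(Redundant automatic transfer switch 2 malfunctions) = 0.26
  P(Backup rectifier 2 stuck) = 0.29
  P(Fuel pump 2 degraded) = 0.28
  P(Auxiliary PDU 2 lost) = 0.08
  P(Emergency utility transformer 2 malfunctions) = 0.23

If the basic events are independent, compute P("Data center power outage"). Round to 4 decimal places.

P(Bus A lost) [AND] = 0.45 × 0.35 × 0.42 = 0.066150
P(UPS chain unavailable) [OR] = 1 − (1−0.41) × (1−0.19) × (1−0.066150) × (1−0.25) = 0.665285
P(Bus B unavailable) [OR] = 1 − (1−0.39) × (1−0.26) × (1−0.29) × (1−0.28) = 0.769244
P(Generator path inoperative) [AND] = 0.41 × 0.34 × 0.21 × 0.769244 = 0.022519
P(Distribution tier down) [OR] = 1 − (1−0.665285) × (1−0.08) × (1−0.022519) × (1−0.08) = 0.723077
P(Data center power outage) [AND] = 0.723077 × 0.23 = 0.166308
Rounded to 4 decimal places: P(Data center power outage) ≈ 0.1663.

0.1663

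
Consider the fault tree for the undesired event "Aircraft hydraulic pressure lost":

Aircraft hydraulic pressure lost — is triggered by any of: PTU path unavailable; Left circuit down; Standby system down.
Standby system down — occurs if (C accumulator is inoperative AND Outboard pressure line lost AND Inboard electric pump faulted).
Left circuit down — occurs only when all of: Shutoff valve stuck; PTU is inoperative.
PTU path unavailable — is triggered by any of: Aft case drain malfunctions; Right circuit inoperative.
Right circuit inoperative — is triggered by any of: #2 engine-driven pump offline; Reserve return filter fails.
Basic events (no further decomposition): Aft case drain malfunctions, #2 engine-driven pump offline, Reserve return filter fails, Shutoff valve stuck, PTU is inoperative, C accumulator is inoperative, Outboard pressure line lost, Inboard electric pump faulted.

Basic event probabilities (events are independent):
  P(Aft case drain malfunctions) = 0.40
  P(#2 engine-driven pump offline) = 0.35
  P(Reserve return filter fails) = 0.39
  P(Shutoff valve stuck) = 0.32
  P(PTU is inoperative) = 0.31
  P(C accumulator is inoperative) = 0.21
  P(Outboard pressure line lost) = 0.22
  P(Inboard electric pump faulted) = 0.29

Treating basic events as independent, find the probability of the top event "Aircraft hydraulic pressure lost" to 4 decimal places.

P(Right circuit inoperative) [OR] = 1 − (1−0.35) × (1−0.39) = 0.603500
P(PTU path unavailable) [OR] = 1 − (1−0.40) × (1−0.603500) = 0.762100
P(Left circuit down) [AND] = 0.32 × 0.31 = 0.099200
P(Standby system down) [AND] = 0.21 × 0.22 × 0.29 = 0.013398
P(Aircraft hydraulic pressure lost) [OR] = 1 − (1−0.762100) × (1−0.099200) × (1−0.013398) = 0.788571
Rounded to 4 decimal places: P(Aircraft hydraulic pressure lost) ≈ 0.7886.

0.7886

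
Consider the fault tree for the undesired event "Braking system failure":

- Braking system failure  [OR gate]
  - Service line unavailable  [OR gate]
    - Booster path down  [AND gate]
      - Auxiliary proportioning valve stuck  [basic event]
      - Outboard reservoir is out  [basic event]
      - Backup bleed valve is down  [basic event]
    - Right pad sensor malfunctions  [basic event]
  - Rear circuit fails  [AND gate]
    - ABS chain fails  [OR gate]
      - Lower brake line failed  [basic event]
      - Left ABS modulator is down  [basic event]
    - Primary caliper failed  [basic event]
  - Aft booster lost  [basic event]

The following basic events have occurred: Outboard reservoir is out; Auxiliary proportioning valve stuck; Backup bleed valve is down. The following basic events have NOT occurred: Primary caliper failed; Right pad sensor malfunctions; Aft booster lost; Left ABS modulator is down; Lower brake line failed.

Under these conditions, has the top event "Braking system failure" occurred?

Yes

Booster path down [AND]: Auxiliary proportioning valve stuck=occurs, Outboard reservoir is out=occurs, Backup bleed valve is down=occurs → all inputs occur → occurs.
Service line unavailable [OR]: Booster path down=occurs, Right pad sensor malfunctions=not → at least one input occurs → occurs.
ABS chain fails [OR]: Lower brake line failed=not, Left ABS modulator is down=not → no input occurs → does not occur.
Rear circuit fails [AND]: ABS chain fails=not, Primary caliper failed=not → not all inputs occur → does not occur.
Braking system failure [OR]: Service line unavailable=occurs, Rear circuit fails=not, Aft booster lost=not → at least one input occurs → occurs.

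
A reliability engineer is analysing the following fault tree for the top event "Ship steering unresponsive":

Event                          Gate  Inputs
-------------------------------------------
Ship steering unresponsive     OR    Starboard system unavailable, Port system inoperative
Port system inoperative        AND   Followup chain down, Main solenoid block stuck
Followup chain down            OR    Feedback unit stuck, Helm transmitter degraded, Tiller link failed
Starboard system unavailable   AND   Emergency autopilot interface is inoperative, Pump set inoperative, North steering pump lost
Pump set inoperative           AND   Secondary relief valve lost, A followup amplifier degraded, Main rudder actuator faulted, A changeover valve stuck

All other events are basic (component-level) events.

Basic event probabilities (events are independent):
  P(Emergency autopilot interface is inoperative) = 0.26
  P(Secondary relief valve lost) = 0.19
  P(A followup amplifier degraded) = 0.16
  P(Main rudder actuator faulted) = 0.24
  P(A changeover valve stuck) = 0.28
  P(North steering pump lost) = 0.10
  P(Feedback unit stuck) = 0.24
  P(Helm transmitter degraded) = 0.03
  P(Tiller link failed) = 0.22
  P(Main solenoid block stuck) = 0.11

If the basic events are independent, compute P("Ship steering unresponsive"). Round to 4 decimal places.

0.0468

P(Pump set inoperative) [AND] = 0.19 × 0.16 × 0.24 × 0.28 = 0.002043
P(Starboard system unavailable) [AND] = 0.26 × 0.002043 × 0.10 = 0.000053
P(Followup chain down) [OR] = 1 − (1−0.24) × (1−0.03) × (1−0.22) = 0.424984
P(Port system inoperative) [AND] = 0.424984 × 0.11 = 0.046748
P(Ship steering unresponsive) [OR] = 1 − (1−0.000053) × (1−0.046748) = 0.046799
Rounded to 4 decimal places: P(Ship steering unresponsive) ≈ 0.0468.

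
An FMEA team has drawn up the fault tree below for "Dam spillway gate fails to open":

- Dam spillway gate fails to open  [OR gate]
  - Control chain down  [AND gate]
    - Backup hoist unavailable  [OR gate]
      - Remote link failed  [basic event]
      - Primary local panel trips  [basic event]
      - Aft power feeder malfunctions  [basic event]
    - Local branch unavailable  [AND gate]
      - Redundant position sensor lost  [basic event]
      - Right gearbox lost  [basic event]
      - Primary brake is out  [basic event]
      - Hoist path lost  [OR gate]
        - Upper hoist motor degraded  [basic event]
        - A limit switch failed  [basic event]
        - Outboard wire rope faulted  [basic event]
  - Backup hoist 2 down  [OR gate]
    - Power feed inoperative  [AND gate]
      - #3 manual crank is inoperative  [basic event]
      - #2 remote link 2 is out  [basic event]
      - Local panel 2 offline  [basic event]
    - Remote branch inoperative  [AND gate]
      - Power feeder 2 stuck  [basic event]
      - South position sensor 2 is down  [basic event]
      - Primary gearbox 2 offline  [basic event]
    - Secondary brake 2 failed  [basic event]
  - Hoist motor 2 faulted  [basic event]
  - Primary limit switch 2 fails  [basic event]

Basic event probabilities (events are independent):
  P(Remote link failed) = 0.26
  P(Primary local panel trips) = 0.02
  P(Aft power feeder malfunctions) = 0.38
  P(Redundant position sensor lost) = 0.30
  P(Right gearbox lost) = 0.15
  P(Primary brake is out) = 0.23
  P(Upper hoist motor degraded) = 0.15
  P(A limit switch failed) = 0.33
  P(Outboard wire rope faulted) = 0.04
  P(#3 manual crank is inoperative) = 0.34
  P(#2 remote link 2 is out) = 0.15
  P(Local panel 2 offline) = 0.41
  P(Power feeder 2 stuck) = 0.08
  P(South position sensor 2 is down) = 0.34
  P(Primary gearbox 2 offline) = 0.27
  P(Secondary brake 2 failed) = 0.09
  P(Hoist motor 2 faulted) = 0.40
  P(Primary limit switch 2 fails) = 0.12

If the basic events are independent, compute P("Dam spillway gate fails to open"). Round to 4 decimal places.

0.5342

P(Backup hoist unavailable) [OR] = 1 − (1−0.26) × (1−0.02) × (1−0.38) = 0.550376
P(Hoist path lost) [OR] = 1 − (1−0.15) × (1−0.33) × (1−0.04) = 0.453280
P(Local branch unavailable) [AND] = 0.30 × 0.15 × 0.23 × 0.453280 = 0.004691
P(Control chain down) [AND] = 0.550376 × 0.004691 = 0.002582
P(Power feed inoperative) [AND] = 0.34 × 0.15 × 0.41 = 0.020910
P(Remote branch inoperative) [AND] = 0.08 × 0.34 × 0.27 = 0.007344
P(Backup hoist 2 down) [OR] = 1 − (1−0.020910) × (1−0.007344) × (1−0.09) = 0.115571
P(Dam spillway gate fails to open) [OR] = 1 − (1−0.002582) × (1−0.115571) × (1−0.40) × (1−0.12) = 0.534227
Rounded to 4 decimal places: P(Dam spillway gate fails to open) ≈ 0.5342.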